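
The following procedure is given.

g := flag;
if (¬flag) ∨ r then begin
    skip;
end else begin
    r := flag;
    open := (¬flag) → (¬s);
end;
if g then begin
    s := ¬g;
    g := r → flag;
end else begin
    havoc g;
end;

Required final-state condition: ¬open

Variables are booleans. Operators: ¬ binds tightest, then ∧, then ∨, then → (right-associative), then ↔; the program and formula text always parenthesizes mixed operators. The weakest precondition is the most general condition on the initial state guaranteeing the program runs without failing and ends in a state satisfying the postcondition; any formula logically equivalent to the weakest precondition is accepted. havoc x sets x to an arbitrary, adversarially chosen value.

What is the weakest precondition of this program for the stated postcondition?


Working backward. After the program, ¬open must hold.
Then branch requires ¬open; else branch requires ¬open.
Before the if: (g → (¬open)) ∧ ((¬g) → (¬open))
Then branch requires (g → (¬open)) ∧ ((¬g) → (¬open)); else branch requires (g → (¬((¬flag) → (¬s)))) ∧ ((¬g) → (¬((¬flag) → (¬s)))).
Before the if: (((¬flag) ∨ r) → ((g → (¬open)) ∧ ((¬g) → (¬open)))) ∧ ((¬((¬flag) ∨ r)) → ((g → (¬((¬flag) → (¬s)))) ∧ ((¬g) → (¬((¬flag) → (¬s))))))
Before g := flag: (((¬flag) ∨ r) → ((flag → (¬open)) ∧ ((¬flag) → (¬open)))) ∧ ((¬((¬flag) ∨ r)) → ((flag → (¬((¬flag) → (¬s)))) ∧ ((¬flag) → (¬((¬flag) → (¬s))))))
Answer: WP = (((¬flag) ∨ r) → ((flag → (¬open)) ∧ ((¬flag) → (¬open)))) ∧ ((¬((¬flag) ∨ r)) → ((flag → (¬((¬flag) → (¬s)))) ∧ ((¬flag) → (¬((¬flag) → (¬s))))))


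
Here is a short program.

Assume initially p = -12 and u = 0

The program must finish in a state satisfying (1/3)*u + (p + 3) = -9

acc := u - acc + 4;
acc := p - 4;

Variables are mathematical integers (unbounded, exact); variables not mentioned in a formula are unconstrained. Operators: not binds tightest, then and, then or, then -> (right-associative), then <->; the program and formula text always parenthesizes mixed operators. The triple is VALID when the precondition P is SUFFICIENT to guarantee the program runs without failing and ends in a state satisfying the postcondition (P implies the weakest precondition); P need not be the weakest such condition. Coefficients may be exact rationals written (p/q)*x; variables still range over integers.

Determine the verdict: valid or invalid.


Working backward. After the program, the postcondition (1/3)*u + (p + 3) = -9 must hold; in canonical form it is p + (1/3)*u = -12.
Before acc := p - 4: p + (1/3)*u = -12
Before acc := u - acc + 4: p + (1/3)*u = -12
The weakest precondition is p + (1/3)*u = -12.
Check whether p = -12 and u = 0 implies it.
Every state satisfying the precondition satisfies the weakest precondition: the implication holds.
Answer: valid


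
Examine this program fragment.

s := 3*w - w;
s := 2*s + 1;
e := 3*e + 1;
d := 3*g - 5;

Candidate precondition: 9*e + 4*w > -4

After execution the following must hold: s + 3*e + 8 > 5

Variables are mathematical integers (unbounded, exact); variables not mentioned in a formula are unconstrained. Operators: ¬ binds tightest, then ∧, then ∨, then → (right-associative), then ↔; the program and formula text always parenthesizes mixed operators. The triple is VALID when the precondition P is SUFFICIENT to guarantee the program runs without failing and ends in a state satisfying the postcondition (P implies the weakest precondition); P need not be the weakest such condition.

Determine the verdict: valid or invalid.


Working backward. After the program, the postcondition s + 3*e + 8 > 5 must hold; in canonical form it is 3*e + s > -3.
Before d := 3*g - 5: 3*e + s > -3
Before e := 3*e + 1: 9*e + s > -6
Before s := 2*s + 1: 9*e + 2*s > -7
Before s := 3*w - w: 9*e + 4*w > -7
The weakest precondition is 9*e + 4*w > -7.
Check whether 9*e + 4*w > -4 implies it.
Every state satisfying the precondition satisfies the weakest precondition: the implication holds.
Answer: valid


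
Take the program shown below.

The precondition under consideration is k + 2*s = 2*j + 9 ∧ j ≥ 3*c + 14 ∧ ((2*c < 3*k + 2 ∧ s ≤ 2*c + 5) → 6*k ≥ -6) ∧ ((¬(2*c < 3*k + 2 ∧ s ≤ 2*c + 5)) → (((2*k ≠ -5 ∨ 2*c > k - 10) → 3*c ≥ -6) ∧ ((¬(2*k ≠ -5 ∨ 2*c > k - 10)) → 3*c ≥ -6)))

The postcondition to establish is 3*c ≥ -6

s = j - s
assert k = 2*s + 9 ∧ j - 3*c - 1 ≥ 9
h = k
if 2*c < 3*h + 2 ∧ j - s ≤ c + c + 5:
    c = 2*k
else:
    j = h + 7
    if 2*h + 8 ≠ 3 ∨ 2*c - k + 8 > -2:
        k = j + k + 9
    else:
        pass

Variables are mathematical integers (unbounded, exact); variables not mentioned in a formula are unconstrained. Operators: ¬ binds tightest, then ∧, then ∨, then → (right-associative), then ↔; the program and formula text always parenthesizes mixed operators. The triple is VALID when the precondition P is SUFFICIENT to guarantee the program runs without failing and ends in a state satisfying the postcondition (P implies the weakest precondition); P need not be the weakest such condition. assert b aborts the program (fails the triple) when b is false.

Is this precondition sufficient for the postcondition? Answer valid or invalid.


Working backward. After the program, 3*c ≥ -6 must hold.
Then branch requires 6*k ≥ -6; else branch requires ((2*h ≠ -5 ∨ 2*c > k - 10) → 3*c ≥ -6) ∧ ((¬(2*h ≠ -5 ∨ 2*c > k - 10)) → 3*c ≥ -6).
Before the if: ((2*c < 3*h + 2 ∧ j ≤ 2*c + s + 5) → 6*k ≥ -6) ∧ ((¬(2*c < 3*h + 2 ∧ j ≤ 2*c + s + 5)) → (((2*h ≠ -5 ∨ 2*c > k - 10) → 3*c ≥ -6) ∧ ((¬(2*h ≠ -5 ∨ 2*c > k - 10)) → 3*c ≥ -6)))
Before h := k: ((2*c < 3*k + 2 ∧ j ≤ 2*c + s + 5) → 6*k ≥ -6) ∧ ((¬(2*c < 3*k + 2 ∧ j ≤ 2*c + s + 5)) → (((2*k ≠ -5 ∨ 2*c > k - 10) → 3*c ≥ -6) ∧ ((¬(2*k ≠ -5 ∨ 2*c > k - 10)) → 3*c ≥ -6)))
Before assert k = 2*s + 9 ∧ j - 3*c - 1 ≥ 9: k = 2*s + 9 ∧ j ≥ 3*c + 10 ∧ ((2*c < 3*k + 2 ∧ j ≤ 2*c + s + 5) → 6*k ≥ -6) ∧ ((¬(2*c < 3*k + 2 ∧ j ≤ 2*c + s + 5)) → (((2*k ≠ -5 ∨ 2*c > k - 10) → 3*c ≥ -6) ∧ ((¬(2*k ≠ -5 ∨ 2*c > k - 10)) → 3*c ≥ -6)))
Before s := j - s: k + 2*s = 2*j + 9 ∧ j ≥ 3*c + 10 ∧ ((2*c < 3*k + 2 ∧ s ≤ 2*c + 5) → 6*k ≥ -6) ∧ ((¬(2*c < 3*k + 2 ∧ s ≤ 2*c + 5)) → (((2*k ≠ -5 ∨ 2*c > k - 10) → 3*c ≥ -6) ∧ ((¬(2*k ≠ -5 ∨ 2*c > k - 10)) → 3*c ≥ -6)))
The weakest precondition is k + 2*s = 2*j + 9 ∧ j ≥ 3*c + 10 ∧ ((2*c < 3*k + 2 ∧ s ≤ 2*c + 5) → 6*k ≥ -6) ∧ ((¬(2*c < 3*k + 2 ∧ s ≤ 2*c + 5)) → (((2*k ≠ -5 ∨ 2*c > k - 10) → 3*c ≥ -6) ∧ ((¬(2*k ≠ -5 ∨ 2*c > k - 10)) → 3*c ≥ -6))).
Check whether k + 2*s = 2*j + 9 ∧ j ≥ 3*c + 14 ∧ ((2*c < 3*k + 2 ∧ s ≤ 2*c + 5) → 6*k ≥ -6) ∧ ((¬(2*c < 3*k + 2 ∧ s ≤ 2*c + 5)) → (((2*k ≠ -5 ∨ 2*c > k - 10) → 3*c ≥ -6) ∧ ((¬(2*k ≠ -5 ∨ 2*c > k - 10)) → 3*c ≥ -6))) implies it.
Every state satisfying the precondition satisfies the weakest precondition: the implication holds.
Answer: valid


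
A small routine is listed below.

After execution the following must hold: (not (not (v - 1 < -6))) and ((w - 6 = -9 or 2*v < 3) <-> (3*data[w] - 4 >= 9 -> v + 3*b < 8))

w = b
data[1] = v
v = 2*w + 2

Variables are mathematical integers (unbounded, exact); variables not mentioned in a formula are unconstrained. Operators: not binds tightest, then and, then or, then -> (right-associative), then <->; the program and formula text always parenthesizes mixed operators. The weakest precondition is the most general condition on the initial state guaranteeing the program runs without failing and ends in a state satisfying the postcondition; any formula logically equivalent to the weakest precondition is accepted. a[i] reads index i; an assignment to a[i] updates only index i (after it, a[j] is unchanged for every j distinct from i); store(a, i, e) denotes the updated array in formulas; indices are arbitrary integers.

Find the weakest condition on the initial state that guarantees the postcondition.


Working backward. After the program, the postcondition (not (not (v - 1 < -6))) and ((w - 6 = -9 or 2*v < 3) <-> (3*data[w] - 4 >= 9 -> v + 3*b < 8)) must hold; in canonical form it is v < -5 and ((w = -3 or 2*v < 3) <-> (3*data[w] >= 13 -> 3*b + v < 8)).
Before v := 2*w + 2: 2*w < -7 and ((w = -3 or 4*w < -1) <-> (3*data[w] >= 13 -> 3*b + 2*w < 6))
Before data[1] := v: 2*w < -7 and ((w = -3 or 4*w < -1) <-> (3*store(data, 1, v)[w] >= 13 -> 3*b + 2*w < 6))
Before w := b: 2*b < -7 and ((b = -3 or 4*b < -1) <-> (3*store(data, 1, v)[b] >= 13 -> 5*b < 6))
Answer: WP = 2*b < -7 and ((b = -3 or 4*b < -1) <-> (3*store(data, 1, v)[b] >= 13 -> 5*b < 6))


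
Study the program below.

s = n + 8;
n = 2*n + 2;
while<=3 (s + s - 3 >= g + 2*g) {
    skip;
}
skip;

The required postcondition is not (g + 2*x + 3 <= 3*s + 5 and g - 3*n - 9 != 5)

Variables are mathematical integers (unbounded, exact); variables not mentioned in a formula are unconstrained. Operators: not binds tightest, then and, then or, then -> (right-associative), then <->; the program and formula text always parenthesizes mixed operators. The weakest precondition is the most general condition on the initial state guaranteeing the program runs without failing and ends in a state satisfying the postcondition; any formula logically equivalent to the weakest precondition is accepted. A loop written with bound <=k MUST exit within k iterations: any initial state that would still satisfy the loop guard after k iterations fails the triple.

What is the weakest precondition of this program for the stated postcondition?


Working backward. After the program, the postcondition not (g + 2*x + 3 <= 3*s + 5 and g - 3*n - 9 != 5) must hold; in canonical form it is not (g + 2*x <= 3*s + 2 and g != 3*n + 14).
Before skip: not (g + 2*x <= 3*s + 2 and g != 3*n + 14)
Before the loop (bound <=3), unroll the exhaustion recursion (WP_0 = exit-now case; WP_j = one more guarded iteration, up to j = 3):
  WP_0: (not (2*s >= 3*g + 3)) and (not (g + 2*x <= 3*s + 2 and g != 3*n + 14))
  WP_1: (2*s >= 3*g + 3 -> ((not (2*s >= 3*g + 3)) and (not (g + 2*x <= 3*s + 2 and g != 3*n + 14)))) and ((not (2*s >= 3*g + 3)) -> (not (g + 2*x <= 3*s + 2 and g != 3*n + 14)))
  WP_2: (2*s >= 3*g + 3 -> ((2*s >= 3*g + 3 -> ((not (2*s >= 3*g + 3)) and (not (g + 2*x <= 3*s + 2 and g != 3*n + 14)))) and ((not (2*s >= 3*g + 3)) -> (not (g + 2*x <= 3*s + 2 and g != 3*n + 14))))) and ((not (2*s >= 3*g + 3)) -> (not (g + 2*x <= 3*s + 2 and g != 3*n + 14)))
  WP_3: (2*s >= 3*g + 3 -> ((2*s >= 3*g + 3 -> ((2*s >= 3*g + 3 -> ((not (2*s >= 3*g + 3)) and (not (g + 2*x <= 3*s + 2 and g != 3*n + 14)))) and ((not (2*s >= 3*g + 3)) -> (not (g + 2*x <= 3*s + 2 and g != 3*n + 14))))) and ((not (2*s >= 3*g + 3)) -> (not (g + 2*x <= 3*s + 2 and g != 3*n + 14))))) and ((not (2*s >= 3*g + 3)) -> (not (g + 2*x <= 3*s + 2 and g != 3*n + 14)))
So before the loop: (2*s >= 3*g + 3 -> ((2*s >= 3*g + 3 -> ((2*s >= 3*g + 3 -> ((not (2*s >= 3*g + 3)) and (not (g + 2*x <= 3*s + 2 and g != 3*n + 14)))) and ((not (2*s >= 3*g + 3)) -> (not (g + 2*x <= 3*s + 2 and g != 3*n + 14))))) and ((not (2*s >= 3*g + 3)) -> (not (g + 2*x <= 3*s + 2 and g != 3*n + 14))))) and ((not (2*s >= 3*g + 3)) -> (not (g + 2*x <= 3*s + 2 and g != 3*n + 14)))
Before n := 2*n + 2: (2*s >= 3*g + 3 -> ((2*s >= 3*g + 3 -> ((2*s >= 3*g + 3 -> ((not (2*s >= 3*g + 3)) and (not (g + 2*x <= 3*s + 2 and g != 6*n + 20)))) and ((not (2*s >= 3*g + 3)) -> (not (g + 2*x <= 3*s + 2 and g != 6*n + 20))))) and ((not (2*s >= 3*g + 3)) -> (not (g + 2*x <= 3*s + 2 and g != 6*n + 20))))) and ((not (2*s >= 3*g + 3)) -> (not (g + 2*x <= 3*s + 2 and g != 6*n + 20)))
Before s := n + 8: (2*n >= 3*g - 13 -> ((2*n >= 3*g - 13 -> ((2*n >= 3*g - 13 -> ((not (2*n >= 3*g - 13)) and (not (g + 2*x <= 3*n + 26 and g != 6*n + 20)))) and ((not (2*n >= 3*g - 13)) -> (not (g + 2*x <= 3*n + 26 and g != 6*n + 20))))) and ((not (2*n >= 3*g - 13)) -> (not (g + 2*x <= 3*n + 26 and g != 6*n + 20))))) and ((not (2*n >= 3*g - 13)) -> (not (g + 2*x <= 3*n + 26 and g != 6*n + 20)))
Answer: WP = (2*n >= 3*g - 13 -> ((2*n >= 3*g - 13 -> ((2*n >= 3*g - 13 -> ((not (2*n >= 3*g - 13)) and (not (g + 2*x <= 3*n + 26 and g != 6*n + 20)))) and ((not (2*n >= 3*g - 13)) -> (not (g + 2*x <= 3*n + 26 and g != 6*n + 20))))) and ((not (2*n >= 3*g - 13)) -> (not (g + 2*x <= 3*n + 26 and g != 6*n + 20))))) and ((not (2*n >= 3*g - 13)) -> (not (g + 2*x <= 3*n + 26 and g != 6*n + 20)))


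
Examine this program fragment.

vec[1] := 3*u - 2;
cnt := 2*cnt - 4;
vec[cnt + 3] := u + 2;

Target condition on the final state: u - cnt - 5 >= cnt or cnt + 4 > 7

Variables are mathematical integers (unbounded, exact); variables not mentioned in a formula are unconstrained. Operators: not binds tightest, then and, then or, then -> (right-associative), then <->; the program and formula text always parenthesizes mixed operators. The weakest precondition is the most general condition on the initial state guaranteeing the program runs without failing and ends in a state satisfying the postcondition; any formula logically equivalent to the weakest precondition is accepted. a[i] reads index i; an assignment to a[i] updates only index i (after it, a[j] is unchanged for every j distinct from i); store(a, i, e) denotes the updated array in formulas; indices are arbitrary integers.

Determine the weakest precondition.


Working backward. After the program, the postcondition u - cnt - 5 >= cnt or cnt + 4 > 7 must hold; in canonical form it is u >= 2*cnt + 5 or cnt > 3.
Before vec[cnt + 3] := u + 2: u >= 2*cnt + 5 or cnt > 3
Before cnt := 2*cnt - 4: u >= 4*cnt - 3 or 2*cnt > 7
Before vec[1] := 3*u - 2: u >= 4*cnt - 3 or 2*cnt > 7
Answer: WP = u >= 4*cnt - 3 or 2*cnt > 7


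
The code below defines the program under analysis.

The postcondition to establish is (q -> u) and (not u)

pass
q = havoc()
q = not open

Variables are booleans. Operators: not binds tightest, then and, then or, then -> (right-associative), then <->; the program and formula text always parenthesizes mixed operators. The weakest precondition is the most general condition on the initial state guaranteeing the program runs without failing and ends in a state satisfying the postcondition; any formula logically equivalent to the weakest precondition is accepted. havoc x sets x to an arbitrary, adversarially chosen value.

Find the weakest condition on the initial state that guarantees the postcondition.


Working backward. After the program, (q -> u) and (not u) must hold.
Before q := not open: ((not open) -> u) and (not u)
Before havoc q: ((not open) -> u) and (not u)
Before skip: ((not open) -> u) and (not u)
Answer: WP = ((not open) -> u) and (not u)


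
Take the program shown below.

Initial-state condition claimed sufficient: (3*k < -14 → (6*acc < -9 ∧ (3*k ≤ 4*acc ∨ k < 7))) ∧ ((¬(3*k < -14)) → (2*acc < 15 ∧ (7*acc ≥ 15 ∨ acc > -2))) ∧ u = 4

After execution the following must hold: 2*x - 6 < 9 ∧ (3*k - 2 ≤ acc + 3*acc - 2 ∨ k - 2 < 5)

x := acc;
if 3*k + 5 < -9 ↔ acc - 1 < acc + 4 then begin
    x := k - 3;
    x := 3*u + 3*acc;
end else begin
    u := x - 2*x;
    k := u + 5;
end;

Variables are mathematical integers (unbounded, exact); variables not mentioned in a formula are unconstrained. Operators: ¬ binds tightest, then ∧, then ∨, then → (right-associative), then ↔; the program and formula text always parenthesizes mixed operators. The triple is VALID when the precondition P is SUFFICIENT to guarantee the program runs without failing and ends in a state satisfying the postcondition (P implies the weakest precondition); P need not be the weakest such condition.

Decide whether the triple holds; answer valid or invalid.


Working backward. After the program, the postcondition 2*x - 6 < 9 ∧ (3*k - 2 ≤ acc + 3*acc - 2 ∨ k - 2 < 5) must hold; in canonical form it is 2*x < 15 ∧ (3*k ≤ 4*acc ∨ k < 7).
Then branch requires 6*acc + 6*u < 15 ∧ (3*k ≤ 4*acc ∨ k < 7); else branch requires 2*x < 15 ∧ (4*acc + 3*x ≥ 15 ∨ x > -2).
Before the if: (3*k < -14 → (6*acc + 6*u < 15 ∧ (3*k ≤ 4*acc ∨ k < 7))) ∧ ((¬(3*k < -14)) → (2*x < 15 ∧ (4*acc + 3*x ≥ 15 ∨ x > -2)))
Before x := acc: (3*k < -14 → (6*acc + 6*u < 15 ∧ (3*k ≤ 4*acc ∨ k < 7))) ∧ ((¬(3*k < -14)) → (2*acc < 15 ∧ (7*acc ≥ 15 ∨ acc > -2)))
The weakest precondition is (3*k < -14 → (6*acc + 6*u < 15 ∧ (3*k ≤ 4*acc ∨ k < 7))) ∧ ((¬(3*k < -14)) → (2*acc < 15 ∧ (7*acc ≥ 15 ∨ acc > -2))).
Check whether (3*k < -14 → (6*acc < -9 ∧ (3*k ≤ 4*acc ∨ k < 7))) ∧ ((¬(3*k < -14)) → (2*acc < 15 ∧ (7*acc ≥ 15 ∨ acc > -2))) ∧ u = 4 implies it.
Every state satisfying the precondition satisfies the weakest precondition: the implication holds.
Answer: valid


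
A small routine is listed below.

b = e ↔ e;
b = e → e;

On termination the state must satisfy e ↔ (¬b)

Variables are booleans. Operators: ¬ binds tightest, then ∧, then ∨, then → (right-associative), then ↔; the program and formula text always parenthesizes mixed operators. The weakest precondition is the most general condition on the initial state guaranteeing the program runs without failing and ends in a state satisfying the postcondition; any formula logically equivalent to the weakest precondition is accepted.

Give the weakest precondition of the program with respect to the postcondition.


Working backward. After the program, e ↔ (¬b) must hold.
Before b := e → e: ¬e
Before b := e ↔ e: ¬e
Answer: WP = ¬e


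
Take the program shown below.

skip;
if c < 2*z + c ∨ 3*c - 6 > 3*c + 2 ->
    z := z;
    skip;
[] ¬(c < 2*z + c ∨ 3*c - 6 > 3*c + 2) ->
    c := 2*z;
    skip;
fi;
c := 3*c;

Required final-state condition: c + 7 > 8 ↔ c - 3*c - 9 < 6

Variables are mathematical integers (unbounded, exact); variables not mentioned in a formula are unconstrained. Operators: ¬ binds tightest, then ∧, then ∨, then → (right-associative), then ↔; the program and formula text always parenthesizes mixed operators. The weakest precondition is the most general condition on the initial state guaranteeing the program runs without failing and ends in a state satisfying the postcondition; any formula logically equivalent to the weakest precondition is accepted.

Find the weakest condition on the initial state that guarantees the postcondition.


Working backward. After the program, the postcondition c + 7 > 8 ↔ c - 3*c - 9 < 6 must hold; in canonical form it is c > 1 ↔ 2*c > -15.
Before c := 3*c: 3*c > 1 ↔ 6*c > -15
Then branch requires 3*c > 1 ↔ 6*c > -15; else branch requires 6*z > 1 ↔ 12*z > -15.
Before the if: (2*z > 0 → (3*c > 1 ↔ 6*c > -15)) ∧ ((¬(2*z > 0)) → (6*z > 1 ↔ 12*z > -15))
Before skip: (2*z > 0 → (3*c > 1 ↔ 6*c > -15)) ∧ ((¬(2*z > 0)) → (6*z > 1 ↔ 12*z > -15))
Answer: WP = (2*z > 0 → (3*c > 1 ↔ 6*c > -15)) ∧ ((¬(2*z > 0)) → (6*z > 1 ↔ 12*z > -15))


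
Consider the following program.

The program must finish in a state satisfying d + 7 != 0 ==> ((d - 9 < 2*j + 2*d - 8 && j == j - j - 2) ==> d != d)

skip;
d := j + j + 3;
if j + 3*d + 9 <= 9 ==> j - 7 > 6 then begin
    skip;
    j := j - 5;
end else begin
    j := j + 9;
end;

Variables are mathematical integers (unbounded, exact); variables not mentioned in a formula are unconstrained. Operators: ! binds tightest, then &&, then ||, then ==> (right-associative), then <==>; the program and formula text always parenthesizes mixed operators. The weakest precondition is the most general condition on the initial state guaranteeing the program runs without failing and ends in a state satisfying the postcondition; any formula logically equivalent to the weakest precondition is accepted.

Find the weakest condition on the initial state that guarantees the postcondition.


Working backward. After the program, the postcondition d + 7 != 0 ==> ((d - 9 < 2*j + 2*d - 8 && j == j - j - 2) ==> d != d) must hold; in canonical form it is d != -7 ==> (!(d + 2*j > -1 && j == -2)).
Then branch requires d != -7 ==> (!(d + 2*j > 9 && j == 3)); else branch requires d != -7 ==> (!(d + 2*j > -19 && j == -11)).
Before the if: ((3*d + j <= 0 ==> j > 13) ==> (d != -7 ==> (!(d + 2*j > 9 && j == 3)))) && ((!(3*d + j <= 0 ==> j > 13)) ==> (d != -7 ==> (!(d + 2*j > -19 && j == -11))))
Before d := j + j + 3: ((7*j <= -9 ==> j > 13) ==> (2*j != -10 ==> (!(4*j > 6 && j == 3)))) && ((!(7*j <= -9 ==> j > 13)) ==> (2*j != -10 ==> (!(4*j > -22 && j == -11))))
Before skip: ((7*j <= -9 ==> j > 13) ==> (2*j != -10 ==> (!(4*j > 6 && j == 3)))) && ((!(7*j <= -9 ==> j > 13)) ==> (2*j != -10 ==> (!(4*j > -22 && j == -11))))
Answer: WP = ((7*j <= -9 ==> j > 13) ==> (2*j != -10 ==> (!(4*j > 6 && j == 3)))) && ((!(7*j <= -9 ==> j > 13)) ==> (2*j != -10 ==> (!(4*j > -22 && j == -11))))


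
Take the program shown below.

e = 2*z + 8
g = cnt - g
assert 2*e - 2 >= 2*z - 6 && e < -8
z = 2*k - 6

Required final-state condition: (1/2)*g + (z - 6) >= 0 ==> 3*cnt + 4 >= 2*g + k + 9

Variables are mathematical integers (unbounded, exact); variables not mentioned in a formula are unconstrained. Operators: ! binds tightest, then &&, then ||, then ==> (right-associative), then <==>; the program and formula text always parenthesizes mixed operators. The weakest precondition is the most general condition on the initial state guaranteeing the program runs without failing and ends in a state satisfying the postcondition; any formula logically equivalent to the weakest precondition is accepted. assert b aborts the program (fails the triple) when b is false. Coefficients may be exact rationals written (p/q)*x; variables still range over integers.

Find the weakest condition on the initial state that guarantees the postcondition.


Working backward. After the program, the postcondition (1/2)*g + (z - 6) >= 0 ==> 3*cnt + 4 >= 2*g + k + 9 must hold; in canonical form it is (1/2)*g + z >= 6 ==> 3*cnt >= 2*g + k + 5.
Before z := 2*k - 6: (1/2)*g + 2*k >= 12 ==> 3*cnt >= 2*g + k + 5
Before assert 2*e - 2 >= 2*z - 6 && e < -8: 2*e >= 2*z - 4 && e < -8 && ((1/2)*g + 2*k >= 12 ==> 3*cnt >= 2*g + k + 5)
Before g := cnt - g: 2*e >= 2*z - 4 && e < -8 && ((1/2)*cnt + 2*k >= (1/2)*g + 12 ==> cnt + 2*g >= k + 5)
Before e := 2*z + 8: 2*z >= -20 && 2*z < -16 && ((1/2)*cnt + 2*k >= (1/2)*g + 12 ==> cnt + 2*g >= k + 5)
Answer: WP = 2*z >= -20 && 2*z < -16 && ((1/2)*cnt + 2*k >= (1/2)*g + 12 ==> cnt + 2*g >= k + 5)


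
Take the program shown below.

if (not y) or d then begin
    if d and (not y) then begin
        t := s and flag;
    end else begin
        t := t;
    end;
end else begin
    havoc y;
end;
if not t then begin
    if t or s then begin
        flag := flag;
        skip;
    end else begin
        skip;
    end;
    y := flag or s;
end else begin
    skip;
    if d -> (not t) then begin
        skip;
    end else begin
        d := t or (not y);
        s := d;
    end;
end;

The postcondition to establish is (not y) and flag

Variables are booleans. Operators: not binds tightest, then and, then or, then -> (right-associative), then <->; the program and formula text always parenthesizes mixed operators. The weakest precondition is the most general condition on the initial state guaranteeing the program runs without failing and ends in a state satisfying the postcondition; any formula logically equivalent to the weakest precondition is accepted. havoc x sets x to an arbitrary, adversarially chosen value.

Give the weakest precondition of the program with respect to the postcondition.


Working backward. After the program, (not y) and flag must hold.
Then branch requires ((t or s) -> ((not (flag or s)) and flag)) and ((not (t or s)) -> ((not (flag or s)) and flag)); else branch requires ((d -> (not t)) -> ((not y) and flag)) and ((not (d -> (not t))) -> ((not y) and flag)).
Before the if: ((not t) -> (((t or s) -> ((not (flag or s)) and flag)) and ((not (t or s)) -> ((not (flag or s)) and flag)))) and (t -> (((d -> (not t)) -> ((not y) and flag)) and ((not (d -> (not t))) -> ((not y) and flag))))
Then branch requires ((d and (not y)) -> (((not (s and flag)) -> ((((s and flag) or s) -> ((not (flag or s)) and flag)) and ((not ((s and flag) or s)) -> ((not (flag or s)) and flag)))) and ((s and flag) -> (((d -> (not (s and flag))) -> ((not y) and flag)) and ((not (d -> (not (s and flag)))) -> ((not y) and flag)))))) and ((not (d and (not y))) -> (((not t) -> (((t or s) -> ((not (flag or s)) and flag)) and ((not (t or s)) -> ((not (flag or s)) and flag)))) and (t -> (((d -> (not t)) -> ((not y) and flag)) and ((not (d -> (not t))) -> ((not y) and flag)))))); else branch requires ((not t) -> (((t or s) -> ((not (flag or s)) and flag)) and ((not (t or s)) -> ((not (flag or s)) and flag)))) and (not t) and (t -> (((d -> (not t)) -> flag) and ((not (d -> (not t))) -> flag))).
Before the if: (((not y) or d) -> (((d and (not y)) -> (((not (s and flag)) -> ((((s and flag) or s) -> ((not (flag or s)) and flag)) and ((not ((s and flag) or s)) -> ((not (flag or s)) and flag)))) and ((s and flag) -> (((d -> (not (s and flag))) -> ((not y) and flag)) and ((not (d -> (not (s and flag)))) -> ((not y) and flag)))))) and ((not (d and (not y))) -> (((not t) -> (((t or s) -> ((not (flag or s)) and flag)) and ((not (t or s)) -> ((not (flag or s)) and flag)))) and (t -> (((d -> (not t)) -> ((not y) and flag)) and ((not (d -> (not t))) -> ((not y) and flag)))))))) and ((not ((not y) or d)) -> (((not t) -> (((t or s) -> ((not (flag or s)) and flag)) and ((not (t or s)) -> ((not (flag or s)) and flag)))) and (not t) and (t -> (((d -> (not t)) -> flag) and ((not (d -> (not t))) -> flag)))))
Answer: WP = (((not y) or d) -> (((d and (not y)) -> (((not (s and flag)) -> ((((s and flag) or s) -> ((not (flag or s)) and flag)) and ((not ((s and flag) or s)) -> ((not (flag or s)) and flag)))) and ((s and flag) -> (((d -> (not (s and flag))) -> ((not y) and flag)) and ((not (d -> (not (s and flag)))) -> ((not y) and flag)))))) and ((not (d and (not y))) -> (((not t) -> (((t or s) -> ((not (flag or s)) and flag)) and ((not (t or s)) -> ((not (flag or s)) and flag)))) and (t -> (((d -> (not t)) -> ((not y) and flag)) and ((not (d -> (not t))) -> ((not y) and flag)))))))) and ((not ((not y) or d)) -> (((not t) -> (((t or s) -> ((not (flag or s)) and flag)) and ((not (t or s)) -> ((not (flag or s)) and flag)))) and (not t) and (t -> (((d -> (not t)) -> flag) and ((not (d -> (not t))) -> flag)))))


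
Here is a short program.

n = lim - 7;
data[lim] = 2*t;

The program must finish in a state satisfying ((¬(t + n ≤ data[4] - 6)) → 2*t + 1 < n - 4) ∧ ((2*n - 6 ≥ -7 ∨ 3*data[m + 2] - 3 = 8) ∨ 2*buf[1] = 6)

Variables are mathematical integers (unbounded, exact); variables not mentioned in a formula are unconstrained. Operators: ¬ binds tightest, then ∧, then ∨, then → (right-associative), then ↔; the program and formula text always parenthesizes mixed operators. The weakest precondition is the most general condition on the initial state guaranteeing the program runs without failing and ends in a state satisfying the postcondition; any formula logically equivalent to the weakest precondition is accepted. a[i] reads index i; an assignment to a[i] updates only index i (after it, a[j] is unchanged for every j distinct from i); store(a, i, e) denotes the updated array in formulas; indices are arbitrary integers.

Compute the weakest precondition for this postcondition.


Working backward. After the program, the postcondition ((¬(t + n ≤ data[4] - 6)) → 2*t + 1 < n - 4) ∧ ((2*n - 6 ≥ -7 ∨ 3*data[m + 2] - 3 = 8) ∨ 2*buf[1] = 6) must hold; in canonical form it is ((¬(n + t ≤ data[4] - 6)) → 2*t < n - 5) ∧ (2*n ≥ -1 ∨ 3*data[m + 2] = 11 ∨ 2*buf[1] = 6).
Before data[lim] := 2*t: ((¬(n + t ≤ store(data, lim, 2*t)[4] - 6)) → 2*t < n - 5) ∧ (2*n ≥ -1 ∨ 3*store(data, lim, 2*t)[m + 2] = 11 ∨ 2*buf[1] = 6)
Before n := lim - 7: ((¬(lim + t ≤ store(data, lim, 2*t)[4] + 1)) → 2*t < lim - 12) ∧ (2*lim ≥ 13 ∨ 3*store(data, lim, 2*t)[m + 2] = 11 ∨ 2*buf[1] = 6)
Answer: WP = ((¬(lim + t ≤ store(data, lim, 2*t)[4] + 1)) → 2*t < lim - 12) ∧ (2*lim ≥ 13 ∨ 3*store(data, lim, 2*t)[m + 2] = 11 ∨ 2*buf[1] = 6)


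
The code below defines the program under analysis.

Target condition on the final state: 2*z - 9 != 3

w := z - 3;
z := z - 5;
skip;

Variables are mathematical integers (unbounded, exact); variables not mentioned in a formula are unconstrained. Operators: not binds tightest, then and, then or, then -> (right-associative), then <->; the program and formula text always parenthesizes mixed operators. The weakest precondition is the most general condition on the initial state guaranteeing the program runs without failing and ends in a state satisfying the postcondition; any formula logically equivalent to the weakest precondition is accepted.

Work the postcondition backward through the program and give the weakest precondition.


Working backward. After the program, the postcondition 2*z - 9 != 3 must hold; in canonical form it is 2*z != 12.
Before skip: 2*z != 12
Before z := z - 5: 2*z != 22
Before w := z - 3: 2*z != 22
Answer: WP = 2*z != 22


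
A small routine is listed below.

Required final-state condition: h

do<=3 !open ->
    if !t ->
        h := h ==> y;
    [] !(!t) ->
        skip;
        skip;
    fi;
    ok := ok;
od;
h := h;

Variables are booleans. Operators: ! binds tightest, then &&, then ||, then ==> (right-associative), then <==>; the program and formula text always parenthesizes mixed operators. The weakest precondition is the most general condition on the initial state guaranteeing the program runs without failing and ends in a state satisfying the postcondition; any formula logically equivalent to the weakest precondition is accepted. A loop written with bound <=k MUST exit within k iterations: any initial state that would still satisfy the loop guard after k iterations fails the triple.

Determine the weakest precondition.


Working backward. After the program, h must hold.
Before h := h: h
Before the loop (bound <=3), unroll the exhaustion recursion (WP_0 = exit-now case; WP_j = one more guarded iteration, up to j = 3):
  WP_0: open && h
  WP_1: ((!open) ==> (((!t) ==> (open && (h ==> y))) && (t ==> (open && h)))) && (open ==> h)
  WP_2: ((!open) ==> (((!t) ==> (((!open) ==> (((!t) ==> (open && ((h ==> y) ==> y))) && (t ==> (open && (h ==> y))))) && (open ==> (h ==> y)))) && (t ==> (((!open) ==> (((!t) ==> (open && (h ==> y))) && (t ==> (open && h)))) && (open ==> h))))) && (open ==> h)
  WP_3: ((!open) ==> (((!t) ==> (((!open) ==> (((!t) ==> (((!open) ==> (((!t) ==> (open && (((h ==> y) ==> y) ==> y))) && (t ==> (open && ((h ==> y) ==> y))))) && (open ==> ((h ==> y) ==> y)))) && (t ==> (((!open) ==> (((!t) ==> (open && ((h ==> y) ==> y))) && (t ==> (open && (h ==> y))))) && (open ==> (h ==> y)))))) && (open ==> (h ==> y)))) && (t ==> (((!open) ==> (((!t) ==> (((!open) ==> (((!t) ==> (open && ((h ==> y) ==> y))) && (t ==> (open && (h ==> y))))) && (open ==> (h ==> y)))) && (t ==> (((!open) ==> (((!t) ==> (open && (h ==> y))) && (t ==> (open && h)))) && (open ==> h))))) && (open ==> h))))) && (open ==> h)
So before the loop: ((!open) ==> (((!t) ==> (((!open) ==> (((!t) ==> (((!open) ==> (((!t) ==> (open && (((h ==> y) ==> y) ==> y))) && (t ==> (open && ((h ==> y) ==> y))))) && (open ==> ((h ==> y) ==> y)))) && (t ==> (((!open) ==> (((!t) ==> (open && ((h ==> y) ==> y))) && (t ==> (open && (h ==> y))))) && (open ==> (h ==> y)))))) && (open ==> (h ==> y)))) && (t ==> (((!open) ==> (((!t) ==> (((!open) ==> (((!t) ==> (open && ((h ==> y) ==> y))) && (t ==> (open && (h ==> y))))) && (open ==> (h ==> y)))) && (t ==> (((!open) ==> (((!t) ==> (open && (h ==> y))) && (t ==> (open && h)))) && (open ==> h))))) && (open ==> h))))) && (open ==> h)
Answer: WP = ((!open) ==> (((!t) ==> (((!open) ==> (((!t) ==> (((!open) ==> (((!t) ==> (open && (((h ==> y) ==> y) ==> y))) && (t ==> (open && ((h ==> y) ==> y))))) && (open ==> ((h ==> y) ==> y)))) && (t ==> (((!open) ==> (((!t) ==> (open && ((h ==> y) ==> y))) && (t ==> (open && (h ==> y))))) && (open ==> (h ==> y)))))) && (open ==> (h ==> y)))) && (t ==> (((!open) ==> (((!t) ==> (((!open) ==> (((!t) ==> (open && ((h ==> y) ==> y))) && (t ==> (open && (h ==> y))))) && (open ==> (h ==> y)))) && (t ==> (((!open) ==> (((!t) ==> (open && (h ==> y))) && (t ==> (open && h)))) && (open ==> h))))) && (open ==> h))))) && (open ==> h)


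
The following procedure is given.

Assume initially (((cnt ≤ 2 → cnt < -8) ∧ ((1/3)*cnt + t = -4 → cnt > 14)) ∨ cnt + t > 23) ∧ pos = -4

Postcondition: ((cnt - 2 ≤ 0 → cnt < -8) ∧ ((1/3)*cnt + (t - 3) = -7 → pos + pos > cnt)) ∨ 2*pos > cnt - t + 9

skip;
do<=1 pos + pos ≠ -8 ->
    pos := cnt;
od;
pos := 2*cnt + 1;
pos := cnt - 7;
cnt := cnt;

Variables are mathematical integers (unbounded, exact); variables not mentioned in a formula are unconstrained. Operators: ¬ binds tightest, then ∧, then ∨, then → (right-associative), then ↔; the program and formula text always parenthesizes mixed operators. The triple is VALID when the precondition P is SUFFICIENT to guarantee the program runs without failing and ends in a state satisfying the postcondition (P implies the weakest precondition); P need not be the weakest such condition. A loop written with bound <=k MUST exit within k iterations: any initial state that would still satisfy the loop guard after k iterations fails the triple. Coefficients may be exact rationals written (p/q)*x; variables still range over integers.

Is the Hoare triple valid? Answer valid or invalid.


Working backward. After the program, the postcondition ((cnt - 2 ≤ 0 → cnt < -8) ∧ ((1/3)*cnt + (t - 3) = -7 → pos + pos > cnt)) ∨ 2*pos > cnt - t + 9 must hold; in canonical form it is ((cnt ≤ 2 → cnt < -8) ∧ ((1/3)*cnt + t = -4 → 2*pos > cnt)) ∨ 2*pos + t > cnt + 9.
Before cnt := cnt: ((cnt ≤ 2 → cnt < -8) ∧ ((1/3)*cnt + t = -4 → 2*pos > cnt)) ∨ 2*pos + t > cnt + 9
Before pos := cnt - 7: ((cnt ≤ 2 → cnt < -8) ∧ ((1/3)*cnt + t = -4 → cnt > 14)) ∨ cnt + t > 23
Before pos := 2*cnt + 1: ((cnt ≤ 2 → cnt < -8) ∧ ((1/3)*cnt + t = -4 → cnt > 14)) ∨ cnt + t > 23
Before the loop (bound <=1), unroll the exhaustion recursion (WP_0 = exit-now case; WP_j = one more guarded iteration, up to j = 1):
  WP_0: (¬(2*pos ≠ -8)) ∧ (((cnt ≤ 2 → cnt < -8) ∧ ((1/3)*cnt + t = -4 → cnt > 14)) ∨ cnt + t > 23)
  WP_1: (2*pos ≠ -8 → ((¬(2*cnt ≠ -8)) ∧ (((cnt ≤ 2 → cnt < -8) ∧ ((1/3)*cnt + t = -4 → cnt > 14)) ∨ cnt + t > 23))) ∧ ((¬(2*pos ≠ -8)) → (((cnt ≤ 2 → cnt < -8) ∧ ((1/3)*cnt + t = -4 → cnt > 14)) ∨ cnt + t > 23))
So before the loop: (2*pos ≠ -8 → ((¬(2*cnt ≠ -8)) ∧ (((cnt ≤ 2 → cnt < -8) ∧ ((1/3)*cnt + t = -4 → cnt > 14)) ∨ cnt + t > 23))) ∧ ((¬(2*pos ≠ -8)) → (((cnt ≤ 2 → cnt < -8) ∧ ((1/3)*cnt + t = -4 → cnt > 14)) ∨ cnt + t > 23))
Before skip: (2*pos ≠ -8 → ((¬(2*cnt ≠ -8)) ∧ (((cnt ≤ 2 → cnt < -8) ∧ ((1/3)*cnt + t = -4 → cnt > 14)) ∨ cnt + t > 23))) ∧ ((¬(2*pos ≠ -8)) → (((cnt ≤ 2 → cnt < -8) ∧ ((1/3)*cnt + t = -4 → cnt > 14)) ∨ cnt + t > 23))
The weakest precondition is (2*pos ≠ -8 → ((¬(2*cnt ≠ -8)) ∧ (((cnt ≤ 2 → cnt < -8) ∧ ((1/3)*cnt + t = -4 → cnt > 14)) ∨ cnt + t > 23))) ∧ ((¬(2*pos ≠ -8)) → (((cnt ≤ 2 → cnt < -8) ∧ ((1/3)*cnt + t = -4 → cnt > 14)) ∨ cnt + t > 23)).
Check whether (((cnt ≤ 2 → cnt < -8) ∧ ((1/3)*cnt + t = -4 → cnt > 14)) ∨ cnt + t > 23) ∧ pos = -4 implies it.
Every state satisfying the precondition satisfies the weakest precondition: the implication holds.
Answer: valid


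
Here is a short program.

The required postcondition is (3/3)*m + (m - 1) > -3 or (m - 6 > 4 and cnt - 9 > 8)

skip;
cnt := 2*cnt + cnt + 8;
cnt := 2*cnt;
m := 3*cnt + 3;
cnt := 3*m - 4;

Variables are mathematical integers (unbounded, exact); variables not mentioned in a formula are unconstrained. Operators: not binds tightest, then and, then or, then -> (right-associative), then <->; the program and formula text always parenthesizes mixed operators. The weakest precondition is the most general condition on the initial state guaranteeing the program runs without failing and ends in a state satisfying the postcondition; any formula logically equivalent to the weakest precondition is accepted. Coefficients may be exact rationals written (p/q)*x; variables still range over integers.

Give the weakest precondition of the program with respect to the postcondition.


Working backward. After the program, the postcondition (3/3)*m + (m - 1) > -3 or (m - 6 > 4 and cnt - 9 > 8) must hold; in canonical form it is 2*m > -2 or (m > 10 and cnt > 17).
Before cnt := 3*m - 4: 2*m > -2 or (m > 10 and 3*m > 21)
Before m := 3*cnt + 3: 6*cnt > -8 or (3*cnt > 7 and 9*cnt > 12)
Before cnt := 2*cnt: 12*cnt > -8 or (6*cnt > 7 and 18*cnt > 12)
Before cnt := 2*cnt + cnt + 8: 36*cnt > -104 or (18*cnt > -41 and 54*cnt > -132)
Before skip: 36*cnt > -104 or (18*cnt > -41 and 54*cnt > -132)
Answer: WP = 36*cnt > -104 or (18*cnt > -41 and 54*cnt > -132)


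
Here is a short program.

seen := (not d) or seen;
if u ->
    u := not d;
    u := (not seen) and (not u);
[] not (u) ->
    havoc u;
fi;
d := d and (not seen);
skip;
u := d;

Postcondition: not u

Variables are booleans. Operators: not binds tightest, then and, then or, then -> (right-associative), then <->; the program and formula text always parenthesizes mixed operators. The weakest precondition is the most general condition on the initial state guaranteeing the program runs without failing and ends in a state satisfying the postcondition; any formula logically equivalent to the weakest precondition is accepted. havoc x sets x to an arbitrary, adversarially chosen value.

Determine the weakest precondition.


Working backward. After the program, not u must hold.
Before u := d: not d
Before skip: not d
Before d := d and (not seen): not (d and (not seen))
Then branch requires not (d and (not seen)); else branch requires not (d and (not seen)).
Before the if: (u -> (not (d and (not seen)))) and ((not u) -> (not (d and (not seen))))
Before seen := (not d) or seen: (u -> (not (d and (not ((not d) or seen))))) and ((not u) -> (not (d and (not ((not d) or seen)))))
Answer: WP = (u -> (not (d and (not ((not d) or seen))))) and ((not u) -> (not (d and (not ((not d) or seen)))))


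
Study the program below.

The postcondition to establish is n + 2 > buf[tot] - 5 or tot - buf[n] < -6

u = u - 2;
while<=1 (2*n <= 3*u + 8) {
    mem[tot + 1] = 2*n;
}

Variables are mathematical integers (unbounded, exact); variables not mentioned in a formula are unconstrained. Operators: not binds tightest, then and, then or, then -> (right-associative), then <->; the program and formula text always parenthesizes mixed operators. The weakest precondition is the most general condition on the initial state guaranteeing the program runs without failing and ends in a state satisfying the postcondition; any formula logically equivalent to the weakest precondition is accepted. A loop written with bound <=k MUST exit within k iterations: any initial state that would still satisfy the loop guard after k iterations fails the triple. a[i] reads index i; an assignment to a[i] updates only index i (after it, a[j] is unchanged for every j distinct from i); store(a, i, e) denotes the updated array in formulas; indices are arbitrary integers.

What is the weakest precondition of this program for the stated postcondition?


Working backward. After the program, the postcondition n + 2 > buf[tot] - 5 or tot - buf[n] < -6 must hold; in canonical form it is n > buf[tot] - 7 or tot < buf[n] - 6.
Before the loop (bound <=1), unroll the exhaustion recursion (WP_0 = exit-now case; WP_j = one more guarded iteration, up to j = 1):
  WP_0: (not (2*n <= 3*u + 8)) and (n > buf[tot] - 7 or tot < buf[n] - 6)
  WP_1: (2*n <= 3*u + 8 -> ((not (2*n <= 3*u + 8)) and (n > buf[tot] - 7 or tot < buf[n] - 6))) and ((not (2*n <= 3*u + 8)) -> (n > buf[tot] - 7 or tot < buf[n] - 6))
So before the loop: (2*n <= 3*u + 8 -> ((not (2*n <= 3*u + 8)) and (n > buf[tot] - 7 or tot < buf[n] - 6))) and ((not (2*n <= 3*u + 8)) -> (n > buf[tot] - 7 or tot < buf[n] - 6))
Before u := u - 2: (2*n <= 3*u + 2 -> ((not (2*n <= 3*u + 2)) and (n > buf[tot] - 7 or tot < buf[n] - 6))) and ((not (2*n <= 3*u + 2)) -> (n > buf[tot] - 7 or tot < buf[n] - 6))
Answer: WP = (2*n <= 3*u + 2 -> ((not (2*n <= 3*u + 2)) and (n > buf[tot] - 7 or tot < buf[n] - 6))) and ((not (2*n <= 3*u + 2)) -> (n > buf[tot] - 7 or tot < buf[n] - 6))
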